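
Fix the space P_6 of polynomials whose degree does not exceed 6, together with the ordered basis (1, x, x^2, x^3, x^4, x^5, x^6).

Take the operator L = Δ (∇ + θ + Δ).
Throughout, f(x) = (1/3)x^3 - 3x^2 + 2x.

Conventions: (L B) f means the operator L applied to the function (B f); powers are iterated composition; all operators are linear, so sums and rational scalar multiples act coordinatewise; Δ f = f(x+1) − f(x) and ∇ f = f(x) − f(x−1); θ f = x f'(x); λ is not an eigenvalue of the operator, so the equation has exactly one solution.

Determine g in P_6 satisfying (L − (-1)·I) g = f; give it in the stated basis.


the result is g(x) = (1/3)x^3 - 6x^2 + 19x + 14

write g with unknown coordinates in the stated basis and equate coefficients in (L − (-1)·I) g = f
solving from the highest basis element down gives g = (1/3)x^3 - 6x^2 + 19x + 14
check: L g = 3x^2 - 17x - 14
so L g − (-1)·g = (1/3)x^3 - 3x^2 + 2x = f ✓


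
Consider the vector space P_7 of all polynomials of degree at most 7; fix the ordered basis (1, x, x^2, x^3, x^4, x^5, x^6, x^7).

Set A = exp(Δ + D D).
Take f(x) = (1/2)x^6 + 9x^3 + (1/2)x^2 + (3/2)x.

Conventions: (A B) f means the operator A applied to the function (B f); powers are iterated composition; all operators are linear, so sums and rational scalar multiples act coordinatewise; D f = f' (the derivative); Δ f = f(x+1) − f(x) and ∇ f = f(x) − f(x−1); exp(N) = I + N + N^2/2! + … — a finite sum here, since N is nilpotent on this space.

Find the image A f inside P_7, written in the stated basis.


order-1 term: 3x^5 + (45/2)x^4 + 10x^3 + (69/2)x^2 + 85x + 25/2
order-2 term: (15/2)x^4 + 90x^3 + (465/2)x^2 + 132x + 112
order-3 term: 10x^3 + 135x^2 + 435x + 309
order-4 term: (15/2)x^2 + 90x + 425/2
order-5 term: 3x + 45/2
order-6 term: 1/2
the series for exp(Δ + D D) f terminates at order 6
exp(Δ + D D) f = (1/2)x^6 + 3x^5 + 30x^4 + 119x^3 + 410x^2 + (1493/2)x + 669

the result is g(x) = (1/2)x^6 + 3x^5 + 30x^4 + 119x^3 + 410x^2 + (1493/2)x + 669


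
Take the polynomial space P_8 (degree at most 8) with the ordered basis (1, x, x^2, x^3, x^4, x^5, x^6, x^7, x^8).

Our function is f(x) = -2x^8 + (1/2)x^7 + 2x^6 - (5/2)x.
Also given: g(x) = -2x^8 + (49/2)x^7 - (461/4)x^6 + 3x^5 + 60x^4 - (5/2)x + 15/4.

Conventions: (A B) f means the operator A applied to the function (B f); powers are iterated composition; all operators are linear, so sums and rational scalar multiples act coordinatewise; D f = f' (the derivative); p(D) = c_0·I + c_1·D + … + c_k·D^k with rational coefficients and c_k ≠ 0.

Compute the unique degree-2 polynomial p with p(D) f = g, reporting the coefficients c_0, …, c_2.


D^0 f = -2x^8 + (1/2)x^7 + 2x^6 - (5/2)x
D^1 f = -16x^7 + (7/2)x^6 + 12x^5 - 5/2
D^2 f = -112x^6 + 21x^5 + 60x^4
matching coefficients of g against c_0 f + c_1 Df + … from the top degree down determines the c_i
solution: c_0 = 1, c_1 = -3/2, c_2 = 1

p(D) = I − (3/2)·D + D^2, i.e. c_0 = 1, c_1 = -3/2, c_2 = 1


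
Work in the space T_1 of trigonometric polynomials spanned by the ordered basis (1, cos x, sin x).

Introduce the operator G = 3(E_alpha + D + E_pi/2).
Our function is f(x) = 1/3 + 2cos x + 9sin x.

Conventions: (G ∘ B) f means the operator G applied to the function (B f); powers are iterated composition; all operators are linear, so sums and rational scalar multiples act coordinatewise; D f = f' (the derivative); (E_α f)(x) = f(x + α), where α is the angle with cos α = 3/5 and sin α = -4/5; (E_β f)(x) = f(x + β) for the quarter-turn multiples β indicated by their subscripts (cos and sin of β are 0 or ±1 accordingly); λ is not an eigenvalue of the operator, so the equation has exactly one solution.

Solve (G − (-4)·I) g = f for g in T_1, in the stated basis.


g(x) = 1/30 - (104/233)cos x + (297/233)sin x

write g with unknown coordinates in the stated basis and equate coefficients in (G − (-4)·I) g = f
solving from the highest basis element down gives g = 1/30 - (104/233)cos x + (297/233)sin x
check: G g = 1/5 + (882/233)cos x + (909/233)sin x
so G g − (-4)·g = 1/3 + 2cos x + 9sin x = f ✓


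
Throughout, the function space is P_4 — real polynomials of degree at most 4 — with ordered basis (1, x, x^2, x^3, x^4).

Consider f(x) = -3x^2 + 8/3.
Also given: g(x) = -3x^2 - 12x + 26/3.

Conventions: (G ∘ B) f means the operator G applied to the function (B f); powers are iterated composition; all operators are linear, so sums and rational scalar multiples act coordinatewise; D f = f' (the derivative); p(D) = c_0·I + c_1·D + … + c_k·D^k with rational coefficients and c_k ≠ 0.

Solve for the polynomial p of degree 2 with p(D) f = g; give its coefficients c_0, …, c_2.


c_0 = 1, c_1 = 2, c_2 = -1

D^0 f = -3x^2 + 8/3
D^1 f = -6x
D^2 f = -6
matching coefficients of g against c_0 f + c_1 Df + … from the top degree down determines the c_i
solution: c_0 = 1, c_1 = 2, c_2 = -1


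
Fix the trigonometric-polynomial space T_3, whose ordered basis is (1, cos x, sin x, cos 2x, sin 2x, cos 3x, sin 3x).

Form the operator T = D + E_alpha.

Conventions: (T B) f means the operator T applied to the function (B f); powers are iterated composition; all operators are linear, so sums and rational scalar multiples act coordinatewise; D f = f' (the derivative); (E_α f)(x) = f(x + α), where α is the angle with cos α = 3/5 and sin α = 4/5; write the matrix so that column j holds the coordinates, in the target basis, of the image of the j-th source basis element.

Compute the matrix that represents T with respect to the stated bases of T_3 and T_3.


image of 1: 1
image of cos x: (3/5)cos x - (9/5)sin x
image of sin x: (9/5)cos x + (3/5)sin x
image of cos 2x: -(7/25)cos 2x - (74/25)sin 2x
image of sin 2x: (74/25)cos 2x - (7/25)sin 2x
image of cos 3x: -(117/125)cos 3x - (419/125)sin 3x
image of sin 3x: (419/125)cos 3x - (117/125)sin 3x
each image's coordinates form column j of the matrix

the matrix is [[1, 0, 0, 0, 0, 0, 0]; [0, 3/5, 9/5, 0, 0, 0, 0]; [0, -9/5, 3/5, 0, 0, 0, 0]; [0, 0, 0, -7/25, 74/25, 0, 0]; [0, 0, 0, -74/25, -7/25, 0, 0]; [0, 0, 0, 0, 0, -117/125, 419/125]; [0, 0, 0, 0, 0, -419/125, -117/125]] (rows listed top to bottom)


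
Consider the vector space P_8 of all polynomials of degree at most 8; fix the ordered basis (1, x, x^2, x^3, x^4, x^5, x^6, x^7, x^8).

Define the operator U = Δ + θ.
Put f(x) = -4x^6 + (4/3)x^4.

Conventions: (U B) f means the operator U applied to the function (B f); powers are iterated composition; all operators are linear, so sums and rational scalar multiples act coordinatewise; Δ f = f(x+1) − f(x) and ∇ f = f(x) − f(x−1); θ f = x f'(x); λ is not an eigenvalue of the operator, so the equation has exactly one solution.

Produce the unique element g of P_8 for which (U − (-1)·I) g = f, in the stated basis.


the result is g(x) = -(4/7)x^6 + (4/7)x^5 + (148/105)x^4 + (2/105)x^3 - (66/35)x^2 - (71/105)x + 17/15

write g with unknown coordinates in the stated basis and equate coefficients in (U − (-1)·I) g = f
solving from the highest basis element down gives g = -(4/7)x^6 + (4/7)x^5 + (148/105)x^4 + (2/105)x^3 - (66/35)x^2 - (71/105)x + 17/15
check: U g = -(24/7)x^6 - (4/7)x^5 - (8/105)x^4 - (2/105)x^3 + (66/35)x^2 + (71/105)x - 17/15
so U g − (-1)·g = -4x^6 + (4/3)x^4 = f ✓


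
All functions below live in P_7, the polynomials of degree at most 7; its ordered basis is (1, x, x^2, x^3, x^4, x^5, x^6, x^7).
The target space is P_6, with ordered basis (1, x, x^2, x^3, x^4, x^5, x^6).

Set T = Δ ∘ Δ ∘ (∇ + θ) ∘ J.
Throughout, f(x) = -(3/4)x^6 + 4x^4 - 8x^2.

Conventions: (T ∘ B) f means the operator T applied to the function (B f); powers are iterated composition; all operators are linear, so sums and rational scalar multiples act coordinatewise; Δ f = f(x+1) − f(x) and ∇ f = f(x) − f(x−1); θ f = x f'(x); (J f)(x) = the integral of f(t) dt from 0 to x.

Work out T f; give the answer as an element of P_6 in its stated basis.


the result is g(x) = -(63/2)x^5 - 180x^4 - (665/2)x^3 - 252x^2 - (181/2)x - 28

J f = -(3/28)x^7 + (4/5)x^5 - (8/3)x^3
∇ J f = -(3/4)x^6 + (9/4)x^5 + (1/4)x^4 - (17/4)x^3 - (9/4)x^2 + (19/4)x - 829/420
θ J f = -(3/4)x^7 + 4x^5 - 8x^3
(∇ + θ) J f = -(3/4)x^7 - (3/4)x^6 + (25/4)x^5 + (1/4)x^4 - (49/4)x^3 - (9/4)x^2 + (19/4)x - 829/420
Δ (∇ + θ) J f = -(21/4)x^6 - (81/4)x^5 - (25/4)x^4 + (89/4)x^3 + (1/4)x^2 - (75/4)x - 19/4
Δ Δ (∇ + θ) J f = -(63/2)x^5 - 180x^4 - (665/2)x^3 - 252x^2 - (181/2)x - 28


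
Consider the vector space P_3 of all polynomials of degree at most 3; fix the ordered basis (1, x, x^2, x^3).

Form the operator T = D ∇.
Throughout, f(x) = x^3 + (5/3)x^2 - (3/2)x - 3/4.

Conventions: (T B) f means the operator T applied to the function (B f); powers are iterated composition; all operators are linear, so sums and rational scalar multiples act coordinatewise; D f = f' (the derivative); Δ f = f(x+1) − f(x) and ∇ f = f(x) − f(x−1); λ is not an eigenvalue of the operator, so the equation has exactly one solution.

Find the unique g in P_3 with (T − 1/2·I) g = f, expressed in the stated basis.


the image equals g(x) = -2x^3 - (10/3)x^2 - 21x + 1/6

write g with unknown coordinates in the stated basis and equate coefficients in (T − 1/2·I) g = f
solving from the highest basis element down gives g = -2x^3 - (10/3)x^2 - 21x + 1/6
check: T g = -12x - 2/3
so T g − 1/2·g = x^3 + (5/3)x^2 - (3/2)x - 3/4 = f ✓


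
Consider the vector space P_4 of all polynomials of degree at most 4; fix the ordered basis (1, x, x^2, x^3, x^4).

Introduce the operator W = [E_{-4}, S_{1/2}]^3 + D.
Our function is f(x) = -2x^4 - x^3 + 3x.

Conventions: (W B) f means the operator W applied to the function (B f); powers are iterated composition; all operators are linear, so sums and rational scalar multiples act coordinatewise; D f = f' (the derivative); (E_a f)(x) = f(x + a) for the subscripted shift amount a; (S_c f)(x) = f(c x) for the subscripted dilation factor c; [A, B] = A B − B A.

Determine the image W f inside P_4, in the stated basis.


S_{1/2} f = -(1/8)x^4 - (1/8)x^3 + (3/2)x
E_{-4} S_{1/2} f = -(1/8)x^4 + (15/8)x^3 - (21/2)x^2 + (55/2)x - 30
E_{-4} f = -2x^4 + 31x^3 - 180x^2 + 467x - 460
S_{1/2} E_{-4} f = -(1/8)x^4 + (31/8)x^3 - 45x^2 + (467/2)x - 460
[E_{-4}, S_{1/2}] f = -2x^3 + (69/2)x^2 - 206x + 430
S_{1/2} [E_{-4}, S_{1/2}] f = -(1/4)x^3 + (69/8)x^2 - 103x + 430
E_{-4} S_{1/2} [E_{-4}, S_{1/2}] f = -(1/4)x^3 + (93/8)x^2 - 184x + 996
E_{-4} [E_{-4}, S_{1/2}] f = -2x^3 + (117/2)x^2 - 578x + 1934
S_{1/2} E_{-4} [E_{-4}, S_{1/2}] f = -(1/4)x^3 + (117/8)x^2 - 289x + 1934
[E_{-4}, S_{1/2}] [E_{-4}, S_{1/2}] f = -3x^2 + 105x - 938
S_{1/2} [E_{-4}, S_{1/2}] [E_{-4}, S_{1/2}] f = -(3/4)x^2 + (105/2)x - 938
E_{-4} S_{1/2} [E_{-4}, S_{1/2}] [E_{-4}, S_{1/2}] f = -(3/4)x^2 + (117/2)x - 1160
E_{-4} [E_{-4}, S_{1/2}] [E_{-4}, S_{1/2}] f = -3x^2 + 129x - 1406
S_{1/2} E_{-4} [E_{-4}, S_{1/2}] [E_{-4}, S_{1/2}] f = -(3/4)x^2 + (129/2)x - 1406
[E_{-4}, S_{1/2}] [E_{-4}, S_{1/2}] [E_{-4}, S_{1/2}] f = -6x + 246
D f = -8x^3 - 3x^2 + 3
([E_{-4}, S_{1/2}]^3 + D) f = -8x^3 - 3x^2 - 6x + 249

the image equals g(x) = -8x^3 - 3x^2 - 6x + 249


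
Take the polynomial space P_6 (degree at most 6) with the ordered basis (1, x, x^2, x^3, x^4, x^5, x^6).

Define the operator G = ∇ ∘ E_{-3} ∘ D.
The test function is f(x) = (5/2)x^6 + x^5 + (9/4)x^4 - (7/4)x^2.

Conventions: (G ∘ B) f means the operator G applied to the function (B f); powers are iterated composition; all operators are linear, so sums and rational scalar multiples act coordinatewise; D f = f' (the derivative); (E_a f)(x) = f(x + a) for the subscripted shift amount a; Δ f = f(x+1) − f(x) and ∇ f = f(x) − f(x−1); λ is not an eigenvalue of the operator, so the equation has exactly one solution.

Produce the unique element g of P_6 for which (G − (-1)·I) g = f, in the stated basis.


the result is g(x) = (5/2)x^6 + x^5 - (291/4)x^4 + 1030x^3 - (17875/4)x^2 + 94x + 60989/2

write g with unknown coordinates in the stated basis and equate coefficients in (G − (-1)·I) g = f
solving from the highest basis element down gives g = (5/2)x^6 + x^5 - (291/4)x^4 + 1030x^3 - (17875/4)x^2 + 94x + 60989/2
check: G g = 75x^4 - 1030x^3 + 4467x^2 - 94x - 60989/2
so G g − (-1)·g = (5/2)x^6 + x^5 + (9/4)x^4 - (7/4)x^2 = f ✓


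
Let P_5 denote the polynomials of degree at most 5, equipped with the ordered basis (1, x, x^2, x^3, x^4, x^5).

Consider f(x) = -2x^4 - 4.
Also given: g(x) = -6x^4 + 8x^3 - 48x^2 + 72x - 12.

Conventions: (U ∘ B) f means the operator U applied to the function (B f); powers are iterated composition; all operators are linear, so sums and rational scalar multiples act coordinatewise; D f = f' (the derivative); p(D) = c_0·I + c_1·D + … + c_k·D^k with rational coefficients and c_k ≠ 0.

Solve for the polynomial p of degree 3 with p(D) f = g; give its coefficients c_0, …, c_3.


D^0 f = -2x^4 - 4
D^1 f = -8x^3
D^2 f = -24x^2
D^3 f = -48x
matching coefficients of g against c_0 f + c_1 Df + … from the top degree down determines the c_i
solution: c_0 = 3, c_1 = -1, c_2 = 2, c_3 = -3/2

c_0 = 3, c_1 = -1, c_2 = 2, c_3 = -3/2


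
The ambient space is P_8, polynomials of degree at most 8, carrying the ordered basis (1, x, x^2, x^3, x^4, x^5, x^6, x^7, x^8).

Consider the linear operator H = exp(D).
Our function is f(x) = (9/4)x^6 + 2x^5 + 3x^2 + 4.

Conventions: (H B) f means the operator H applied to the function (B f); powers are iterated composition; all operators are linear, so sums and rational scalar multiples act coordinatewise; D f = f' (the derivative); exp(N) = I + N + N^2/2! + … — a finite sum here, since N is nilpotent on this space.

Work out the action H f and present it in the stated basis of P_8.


order-1 term: (27/2)x^5 + 10x^4 + 6x
order-2 term: (135/4)x^4 + 20x^3 + 3
order-3 term: 45x^3 + 20x^2
order-4 term: (135/4)x^2 + 10x
order-5 term: (27/2)x + 2
order-6 term: 9/4
the series for exp(D) f terminates at order 6
exp(D) f = (9/4)x^6 + (31/2)x^5 + (175/4)x^4 + 65x^3 + (227/4)x^2 + (59/2)x + 45/4

g(x) = (9/4)x^6 + (31/2)x^5 + (175/4)x^4 + 65x^3 + (227/4)x^2 + (59/2)x + 45/4


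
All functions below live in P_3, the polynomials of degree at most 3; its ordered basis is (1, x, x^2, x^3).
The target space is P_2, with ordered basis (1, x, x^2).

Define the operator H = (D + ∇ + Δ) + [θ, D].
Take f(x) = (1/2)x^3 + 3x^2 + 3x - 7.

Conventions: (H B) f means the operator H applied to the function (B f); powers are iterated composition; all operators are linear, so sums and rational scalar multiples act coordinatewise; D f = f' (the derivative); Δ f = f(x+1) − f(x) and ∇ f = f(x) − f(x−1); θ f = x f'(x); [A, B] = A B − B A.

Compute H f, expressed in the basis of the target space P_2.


the image equals g(x) = 3x^2 + 12x + 7

D f = (3/2)x^2 + 6x + 3
∇ f = (3/2)x^2 + (9/2)x + 1/2
Δ f = (3/2)x^2 + (15/2)x + 13/2
(D + ∇ + Δ) f = (9/2)x^2 + 18x + 10
D f = (3/2)x^2 + 6x + 3
θ D f = 3x^2 + 6x
θ f = (3/2)x^3 + 6x^2 + 3x
D θ f = (9/2)x^2 + 12x + 3
[θ, D] f = -(3/2)x^2 - 6x - 3
((D + ∇ + Δ) + [θ, D]) f = 3x^2 + 12x + 7


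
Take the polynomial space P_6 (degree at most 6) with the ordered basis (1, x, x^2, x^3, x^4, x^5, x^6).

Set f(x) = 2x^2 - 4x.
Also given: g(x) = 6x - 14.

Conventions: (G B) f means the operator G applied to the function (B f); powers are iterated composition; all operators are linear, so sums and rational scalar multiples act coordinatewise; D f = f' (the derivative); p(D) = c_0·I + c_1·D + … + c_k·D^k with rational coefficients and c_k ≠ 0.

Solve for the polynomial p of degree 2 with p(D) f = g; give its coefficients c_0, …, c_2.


D^0 f = 2x^2 - 4x
D^1 f = 4x - 4
D^2 f = 4
matching coefficients of g against c_0 f + c_1 Df + … from the top degree down determines the c_i
solution: c_0 = 0, c_1 = 3/2, c_2 = -2

c_0 = 0, c_1 = 3/2, c_2 = -2


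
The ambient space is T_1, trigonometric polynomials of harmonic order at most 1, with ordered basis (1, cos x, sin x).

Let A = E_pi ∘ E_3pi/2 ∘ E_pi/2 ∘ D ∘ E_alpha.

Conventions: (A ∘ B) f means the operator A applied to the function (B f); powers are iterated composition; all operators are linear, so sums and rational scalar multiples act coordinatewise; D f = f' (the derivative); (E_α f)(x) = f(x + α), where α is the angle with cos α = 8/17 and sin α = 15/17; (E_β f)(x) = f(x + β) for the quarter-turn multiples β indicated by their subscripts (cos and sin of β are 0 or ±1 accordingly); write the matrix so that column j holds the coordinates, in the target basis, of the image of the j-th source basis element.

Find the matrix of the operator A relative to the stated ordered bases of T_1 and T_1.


image of 1: 0
image of cos x: (15/17)cos x + (8/17)sin x
image of sin x: -(8/17)cos x + (15/17)sin x
each image's coordinates form column j of the matrix

the matrix is [[0, 0, 0]; [0, 15/17, -8/17]; [0, 8/17, 15/17]] (rows listed top to bottom)


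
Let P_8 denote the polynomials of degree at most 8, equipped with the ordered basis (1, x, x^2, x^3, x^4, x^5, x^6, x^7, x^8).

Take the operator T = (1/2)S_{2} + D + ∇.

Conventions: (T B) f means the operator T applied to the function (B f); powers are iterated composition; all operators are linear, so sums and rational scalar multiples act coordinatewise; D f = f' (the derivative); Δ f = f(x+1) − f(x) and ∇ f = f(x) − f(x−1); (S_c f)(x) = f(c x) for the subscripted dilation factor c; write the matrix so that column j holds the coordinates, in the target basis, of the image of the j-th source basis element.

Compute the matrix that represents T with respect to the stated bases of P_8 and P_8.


image of 1: 1/2
image of x: x + 2
image of x^2: 2x^2 + 4x - 1
image of x^3: 4x^3 + 6x^2 - 3x + 1
image of x^4: 8x^4 + 8x^3 - 6x^2 + 4x - 1
image of x^5: 16x^5 + 10x^4 - 10x^3 + 10x^2 - 5x + 1
image of x^6: 32x^6 + 12x^5 - 15x^4 + 20x^3 - 15x^2 + 6x - 1
image of x^7: 64x^7 + 14x^6 - 21x^5 + 35x^4 - 35x^3 + 21x^2 - 7x + 1
image of x^8: 128x^8 + 16x^7 - 28x^6 + 56x^5 - 70x^4 + 56x^3 - 28x^2 + 8x - 1
each image's coordinates form column j of the matrix

the matrix is [[1/2, 2, -1, 1, -1, 1, -1, 1, -1]; [0, 1, 4, -3, 4, -5, 6, -7, 8]; [0, 0, 2, 6, -6, 10, -15, 21, -28]; [0, 0, 0, 4, 8, -10, 20, -35, 56]; [0, 0, 0, 0, 8, 10, -15, 35, -70]; [0, 0, 0, 0, 0, 16, 12, -21, 56]; [0, 0, 0, 0, 0, 0, 32, 14, -28]; [0, 0, 0, 0, 0, 0, 0, 64, 16]; [0, 0, 0, 0, 0, 0, 0, 0, 128]] (rows listed top to bottom)


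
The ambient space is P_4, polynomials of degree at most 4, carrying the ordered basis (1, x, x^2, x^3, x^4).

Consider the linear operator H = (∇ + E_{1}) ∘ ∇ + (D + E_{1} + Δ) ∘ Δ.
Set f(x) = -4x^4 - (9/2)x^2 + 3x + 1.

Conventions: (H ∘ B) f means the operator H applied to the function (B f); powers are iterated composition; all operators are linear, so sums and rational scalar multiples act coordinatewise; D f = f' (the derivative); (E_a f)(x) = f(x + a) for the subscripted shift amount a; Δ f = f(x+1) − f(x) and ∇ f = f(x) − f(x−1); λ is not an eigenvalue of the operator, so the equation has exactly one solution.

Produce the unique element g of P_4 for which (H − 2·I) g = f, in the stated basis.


write g with unknown coordinates in the stated basis and equate coefficients in (H − 2·I) g = f
solving from the highest basis element down gives g = 2x^4 + 8x^3 + (345/4)x^2 + 335x + 3431/4
check: H g = 16x^3 + 168x^2 + 673x + 3433/2
so H g − 2·g = -4x^4 - (9/2)x^2 + 3x + 1 = f ✓

the result is g(x) = 2x^4 + 8x^3 + (345/4)x^2 + 335x + 3431/4


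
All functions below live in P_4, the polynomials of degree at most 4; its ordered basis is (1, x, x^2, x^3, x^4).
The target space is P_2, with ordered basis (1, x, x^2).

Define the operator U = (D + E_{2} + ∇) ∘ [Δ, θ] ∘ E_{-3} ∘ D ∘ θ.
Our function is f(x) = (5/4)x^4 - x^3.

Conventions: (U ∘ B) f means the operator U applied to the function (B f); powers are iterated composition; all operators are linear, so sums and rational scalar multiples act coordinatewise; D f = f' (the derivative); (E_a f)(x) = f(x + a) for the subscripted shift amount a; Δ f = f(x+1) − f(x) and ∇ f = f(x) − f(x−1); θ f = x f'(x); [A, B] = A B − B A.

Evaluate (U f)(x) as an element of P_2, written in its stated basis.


the image equals g(x) = 60x^2 + 222x - 576

θ f = 5x^4 - 3x^3
D θ f = 20x^3 - 9x^2
E_{-3} D θ f = 20x^3 - 189x^2 + 594x - 621
θ (E_{-3} ∘ D ∘ θ) f = 60x^3 - 378x^2 + 594x
Δ θ (E_{-3} ∘ D ∘ θ) f = 180x^2 - 576x + 276
Δ (E_{-3} ∘ D ∘ θ) f = 60x^2 - 318x + 425
θ Δ (E_{-3} ∘ D ∘ θ) f = 120x^2 - 318x
[Δ, θ] (E_{-3} ∘ D ∘ θ) f = 60x^2 - 258x + 276
D [Δ, θ] (E_{-3} ∘ D ∘ θ) f = 120x - 258
E_{2} [Δ, θ] (E_{-3} ∘ D ∘ θ) f = 60x^2 - 18x
∇ [Δ, θ] (E_{-3} ∘ D ∘ θ) f = 120x - 318
(D + E_{2} + ∇) [Δ, θ] (E_{-3} ∘ D ∘ θ) f = 60x^2 + 222x - 576


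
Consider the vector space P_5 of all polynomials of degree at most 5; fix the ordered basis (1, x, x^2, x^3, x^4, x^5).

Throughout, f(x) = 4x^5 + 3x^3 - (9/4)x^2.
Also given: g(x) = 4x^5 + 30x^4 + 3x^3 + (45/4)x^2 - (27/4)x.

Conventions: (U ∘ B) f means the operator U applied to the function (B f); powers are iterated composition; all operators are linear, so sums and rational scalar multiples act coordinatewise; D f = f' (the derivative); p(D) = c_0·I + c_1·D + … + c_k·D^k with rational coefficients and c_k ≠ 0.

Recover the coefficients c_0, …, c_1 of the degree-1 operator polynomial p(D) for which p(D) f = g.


c_0 = 1, c_1 = 3/2

D^0 f = 4x^5 + 3x^3 - (9/4)x^2
D^1 f = 20x^4 + 9x^2 - (9/2)x
matching coefficients of g against c_0 f + c_1 Df + … from the top degree down determines the c_i
solution: c_0 = 1, c_1 = 3/2


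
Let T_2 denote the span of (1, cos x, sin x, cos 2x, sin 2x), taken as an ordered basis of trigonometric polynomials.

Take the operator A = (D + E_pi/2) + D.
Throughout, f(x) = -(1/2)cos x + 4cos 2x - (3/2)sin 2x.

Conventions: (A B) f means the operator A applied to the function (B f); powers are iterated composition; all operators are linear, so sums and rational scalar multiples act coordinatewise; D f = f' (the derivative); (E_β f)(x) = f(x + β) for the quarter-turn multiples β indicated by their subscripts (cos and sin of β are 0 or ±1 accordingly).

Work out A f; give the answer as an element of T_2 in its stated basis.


D f = (1/2)sin x - 3cos 2x - 8sin 2x
E_pi/2 f = (1/2)sin x - 4cos 2x + (3/2)sin 2x
(D + E_pi/2) f = sin x - 7cos 2x - (13/2)sin 2x
D f = (1/2)sin x - 3cos 2x - 8sin 2x
((D + E_pi/2) + D) f = (3/2)sin x - 10cos 2x - (29/2)sin 2x

g(x) = (3/2)sin x - 10cos 2x - (29/2)sin 2x


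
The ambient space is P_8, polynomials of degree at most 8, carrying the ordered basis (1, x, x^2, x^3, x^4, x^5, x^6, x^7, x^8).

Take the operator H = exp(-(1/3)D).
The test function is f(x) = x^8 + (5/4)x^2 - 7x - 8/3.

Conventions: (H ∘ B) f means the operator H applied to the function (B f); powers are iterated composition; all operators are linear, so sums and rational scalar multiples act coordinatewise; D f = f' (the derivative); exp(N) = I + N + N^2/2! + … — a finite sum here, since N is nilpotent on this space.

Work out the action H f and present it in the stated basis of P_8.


order-1 term: -(8/3)x^7 - (5/6)x + 7/3
order-2 term: (28/9)x^6 + 5/36
order-3 term: -(56/27)x^5
order-4 term: (70/81)x^4
order-5 term: -(56/243)x^3
order-6 term: (28/729)x^2
order-7 term: -(8/2187)x
order-8 term: 1/6561
the series for exp(-(1/3)D) f terminates at order 8
exp(-(1/3)D) f = x^8 - (8/3)x^7 + (28/9)x^6 - (56/27)x^5 + (70/81)x^4 - (56/243)x^3 + (3757/2916)x^2 - (34279/4374)x - 5099/26244

g(x) = x^8 - (8/3)x^7 + (28/9)x^6 - (56/27)x^5 + (70/81)x^4 - (56/243)x^3 + (3757/2916)x^2 - (34279/4374)x - 5099/26244


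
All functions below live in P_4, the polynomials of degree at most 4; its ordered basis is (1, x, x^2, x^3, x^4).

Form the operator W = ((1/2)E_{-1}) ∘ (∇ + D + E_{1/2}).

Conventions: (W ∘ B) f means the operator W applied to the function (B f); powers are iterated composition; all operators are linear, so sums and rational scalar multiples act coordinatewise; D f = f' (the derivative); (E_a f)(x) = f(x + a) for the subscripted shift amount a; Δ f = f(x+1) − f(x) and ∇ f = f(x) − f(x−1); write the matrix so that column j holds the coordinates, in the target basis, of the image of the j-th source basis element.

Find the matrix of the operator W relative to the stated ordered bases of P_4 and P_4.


image of 1: 1/2
image of x: (1/2)x + 3/4
image of x^2: (1/2)x^2 + (3/2)x - 19/8
image of x^3: (1/2)x^3 + (9/4)x^2 - (57/8)x + 79/16
image of x^4: (1/2)x^4 + 3x^3 - (57/4)x^2 + (79/4)x - 303/32
each image's coordinates form column j of the matrix

the matrix is [[1/2, 3/4, -19/8, 79/16, -303/32]; [0, 1/2, 3/2, -57/8, 79/4]; [0, 0, 1/2, 9/4, -57/4]; [0, 0, 0, 1/2, 3]; [0, 0, 0, 0, 1/2]] (rows listed top to bottom)


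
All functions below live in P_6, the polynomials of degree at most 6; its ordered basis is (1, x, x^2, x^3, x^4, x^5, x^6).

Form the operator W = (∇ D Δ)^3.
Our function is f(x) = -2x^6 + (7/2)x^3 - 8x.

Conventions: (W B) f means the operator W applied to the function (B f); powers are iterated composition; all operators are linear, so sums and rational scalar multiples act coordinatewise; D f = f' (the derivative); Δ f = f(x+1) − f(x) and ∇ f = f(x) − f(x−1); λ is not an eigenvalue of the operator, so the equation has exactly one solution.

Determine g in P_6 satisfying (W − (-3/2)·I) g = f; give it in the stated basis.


the result is g(x) = -(4/3)x^6 + (7/3)x^3 - (16/3)x

write g with unknown coordinates in the stated basis and equate coefficients in (W − (-3/2)·I) g = f
solving from the highest basis element down gives g = -(4/3)x^6 + (7/3)x^3 - (16/3)x
check: W g = 0
so W g − (-3/2)·g = -2x^6 + (7/2)x^3 - 8x = f ✓


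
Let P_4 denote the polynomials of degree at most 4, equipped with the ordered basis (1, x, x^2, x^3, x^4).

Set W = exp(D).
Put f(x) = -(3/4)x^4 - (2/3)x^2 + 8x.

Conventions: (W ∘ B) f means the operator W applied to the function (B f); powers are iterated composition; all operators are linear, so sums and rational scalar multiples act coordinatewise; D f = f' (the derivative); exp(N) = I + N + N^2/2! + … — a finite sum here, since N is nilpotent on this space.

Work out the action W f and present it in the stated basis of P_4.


g(x) = -(3/4)x^4 - 3x^3 - (31/6)x^2 + (11/3)x + 79/12

order-1 term: -3x^3 - (4/3)x + 8
order-2 term: -(9/2)x^2 - 2/3
order-3 term: -3x
order-4 term: -3/4
the series for exp(D) f terminates at order 4
exp(D) f = -(3/4)x^4 - 3x^3 - (31/6)x^2 + (11/3)x + 79/12


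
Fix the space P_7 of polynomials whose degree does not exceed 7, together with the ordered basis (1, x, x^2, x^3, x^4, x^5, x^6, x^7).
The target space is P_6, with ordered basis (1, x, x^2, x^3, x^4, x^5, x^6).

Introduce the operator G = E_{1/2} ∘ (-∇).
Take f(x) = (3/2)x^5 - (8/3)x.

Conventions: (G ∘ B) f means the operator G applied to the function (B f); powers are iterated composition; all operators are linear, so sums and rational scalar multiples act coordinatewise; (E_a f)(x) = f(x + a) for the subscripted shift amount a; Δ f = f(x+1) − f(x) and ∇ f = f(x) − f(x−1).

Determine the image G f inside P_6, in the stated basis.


g(x) = -(15/2)x^4 - (15/4)x^2 + 247/96

∇ f = (15/2)x^4 - 15x^3 + 15x^2 - (15/2)x - 7/6
(-∇) f = -(15/2)x^4 + 15x^3 - 15x^2 + (15/2)x + 7/6
E_{1/2} (-∇) f = -(15/2)x^4 - (15/4)x^2 + 247/96


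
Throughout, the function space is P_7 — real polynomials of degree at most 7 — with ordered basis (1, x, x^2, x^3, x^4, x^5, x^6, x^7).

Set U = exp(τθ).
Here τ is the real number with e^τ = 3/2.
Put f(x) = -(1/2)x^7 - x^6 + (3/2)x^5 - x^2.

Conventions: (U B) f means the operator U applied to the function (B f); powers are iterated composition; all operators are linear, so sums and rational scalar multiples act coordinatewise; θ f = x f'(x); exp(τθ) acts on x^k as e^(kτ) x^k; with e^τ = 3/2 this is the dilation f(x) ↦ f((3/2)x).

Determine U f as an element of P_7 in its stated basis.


the result is g(x) = -(2187/256)x^7 - (729/64)x^6 + (729/64)x^5 - (9/4)x^2

exp(τθ) x^k = e^(kτ) x^k; with e^τ = 3/2 this sends x^k to (3/2)^k x^k
x^2 ↦ 9/4 x^2
x^5 ↦ 243/32 x^5
x^6 ↦ 729/64 x^6
x^7 ↦ 2187/128 x^7
applying this coordinatewise to f: exp(τθ) f = -(2187/256)x^7 - (729/64)x^6 + (729/64)x^5 - (9/4)x^2


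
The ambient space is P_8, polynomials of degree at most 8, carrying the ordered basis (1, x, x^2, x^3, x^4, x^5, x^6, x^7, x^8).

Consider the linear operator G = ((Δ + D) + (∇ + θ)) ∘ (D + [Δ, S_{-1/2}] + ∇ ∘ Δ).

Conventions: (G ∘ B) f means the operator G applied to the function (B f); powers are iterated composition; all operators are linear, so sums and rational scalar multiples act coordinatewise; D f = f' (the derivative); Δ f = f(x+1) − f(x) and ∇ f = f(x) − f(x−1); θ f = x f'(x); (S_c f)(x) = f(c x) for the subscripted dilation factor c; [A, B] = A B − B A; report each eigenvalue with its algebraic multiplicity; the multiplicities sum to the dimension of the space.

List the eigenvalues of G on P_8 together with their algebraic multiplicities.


image of 1: 0
image of x: 0
image of x^2: (7/2)x + 21/2
image of x^3: (15/4)x^2 + (147/8)x + 171/8
image of x^4: (57/4)x^3 + (129/2)x^2 + (135/2)x + 65/4
image of x^5: (145/8)x^4 + (1875/16)x^3 + (2925/16)x^2 + (1015/32)x + 2525/32
image of x^6: (1005/32)x^5 + (6765/32)x^4 + 360x^3 + (6525/32)x^2 + (3171/8)x + 879/32
image of x^7: (2625/64)x^6 + (42945/128)x^5 + (80325/128)x^4 + (59675/128)x^3 + (192759/128)x^2 + (6055/128)x + 36547/128
image of x^8: (1813/32)x^7 + 504x^6 + (16191/16)x^5 + (18235/16)x^4 + (62069/16)x^3 + (1085/2)x^2 + (32863/16)x + 1493/32
the matrix is upper triangular; its diagonal is (0, 0, 0, 0, 0, 0, 0, 0, 0)
for a triangular matrix the eigenvalues are the diagonal entries, with algebraic multiplicity their repetition count

λ = 0 (multiplicity 9)


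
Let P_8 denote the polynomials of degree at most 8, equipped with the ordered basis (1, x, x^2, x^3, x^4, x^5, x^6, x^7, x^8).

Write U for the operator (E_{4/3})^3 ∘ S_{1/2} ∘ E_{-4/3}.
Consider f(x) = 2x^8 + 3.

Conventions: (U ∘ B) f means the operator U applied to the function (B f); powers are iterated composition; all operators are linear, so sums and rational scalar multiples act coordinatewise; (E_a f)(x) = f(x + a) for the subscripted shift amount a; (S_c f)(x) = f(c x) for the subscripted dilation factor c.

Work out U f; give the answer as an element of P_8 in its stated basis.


E_{-4/3} f = 2x^8 - (64/3)x^7 + (896/9)x^6 - (7168/27)x^5 + (35840/81)x^4 - (114688/243)x^3 + (229376/729)x^2 - (262144/2187)x + 150755/6561
S_{1/2} E_{-4/3} f = (1/128)x^8 - (1/6)x^7 + (14/9)x^6 - (224/27)x^5 + (2240/81)x^4 - (14336/243)x^3 + (57344/729)x^2 - (131072/2187)x + 150755/6561
E_{4/3} S_{1/2} E_{-4/3} f = (1/128)x^8 - (1/12)x^7 + (7/18)x^6 - (28/27)x^5 + (140/81)x^4 - (448/243)x^3 + (896/729)x^2 - (1024/2187)x + 20195/6561
E_{4/3} E_{4/3} S_{1/2} E_{-4/3} f = (1/128)x^8 + 3
E_{4/3} E_{4/3} E_{4/3} S_{1/2} E_{-4/3} f = (1/128)x^8 + (1/12)x^7 + (7/18)x^6 + (28/27)x^5 + (140/81)x^4 + (448/243)x^3 + (896/729)x^2 + (1024/2187)x + 20195/6561

the result is g(x) = (1/128)x^8 + (1/12)x^7 + (7/18)x^6 + (28/27)x^5 + (140/81)x^4 + (448/243)x^3 + (896/729)x^2 + (1024/2187)x + 20195/6561


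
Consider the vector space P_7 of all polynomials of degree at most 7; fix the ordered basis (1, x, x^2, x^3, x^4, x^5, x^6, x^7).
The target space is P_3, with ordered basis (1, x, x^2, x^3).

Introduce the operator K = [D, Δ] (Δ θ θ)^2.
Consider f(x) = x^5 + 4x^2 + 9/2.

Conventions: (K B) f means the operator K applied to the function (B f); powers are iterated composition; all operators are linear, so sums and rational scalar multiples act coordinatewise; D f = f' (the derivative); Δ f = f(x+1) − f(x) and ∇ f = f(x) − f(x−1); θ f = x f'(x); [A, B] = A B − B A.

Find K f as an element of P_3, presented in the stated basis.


the result is g(x) = 0

θ f = 5x^5 + 8x^2
θ θ f = 25x^5 + 16x^2
Δ θ θ f = 125x^4 + 250x^3 + 250x^2 + 157x + 41
θ (Δ θ θ) f = 500x^4 + 750x^3 + 500x^2 + 157x
θ θ (Δ θ θ) f = 2000x^4 + 2250x^3 + 1000x^2 + 157x
Δ θ θ (Δ θ θ) f = 8000x^3 + 18750x^2 + 16750x + 5407
Δ (Δ θ θ)^2 f = 24000x^2 + 61500x + 43500
D Δ (Δ θ θ)^2 f = 48000x + 61500
D (Δ θ θ)^2 f = 24000x^2 + 37500x + 16750
Δ D (Δ θ θ)^2 f = 48000x + 61500
[D, Δ] (Δ θ θ)^2 f = 0


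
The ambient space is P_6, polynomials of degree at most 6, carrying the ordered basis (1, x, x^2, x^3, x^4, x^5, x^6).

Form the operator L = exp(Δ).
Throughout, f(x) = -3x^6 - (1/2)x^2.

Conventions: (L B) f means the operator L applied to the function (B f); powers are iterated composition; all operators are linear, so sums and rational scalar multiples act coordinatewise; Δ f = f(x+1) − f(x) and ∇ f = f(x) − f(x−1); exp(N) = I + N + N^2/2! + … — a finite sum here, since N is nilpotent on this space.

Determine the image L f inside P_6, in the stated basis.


order-1 term: -18x^5 - 45x^4 - 60x^3 - 45x^2 - 19x - 7/2
order-2 term: -45x^4 - 180x^3 - 315x^2 - 270x - 187/2
order-3 term: -60x^3 - 270x^2 - 450x - 270
order-4 term: -45x^2 - 180x - 195
order-5 term: -18x - 45
order-6 term: -3
the series for exp(Δ) f terminates at order 6
exp(Δ) f = -3x^6 - 18x^5 - 90x^4 - 300x^3 - (1351/2)x^2 - 937x - 610

the image equals g(x) = -3x^6 - 18x^5 - 90x^4 - 300x^3 - (1351/2)x^2 - 937x - 610


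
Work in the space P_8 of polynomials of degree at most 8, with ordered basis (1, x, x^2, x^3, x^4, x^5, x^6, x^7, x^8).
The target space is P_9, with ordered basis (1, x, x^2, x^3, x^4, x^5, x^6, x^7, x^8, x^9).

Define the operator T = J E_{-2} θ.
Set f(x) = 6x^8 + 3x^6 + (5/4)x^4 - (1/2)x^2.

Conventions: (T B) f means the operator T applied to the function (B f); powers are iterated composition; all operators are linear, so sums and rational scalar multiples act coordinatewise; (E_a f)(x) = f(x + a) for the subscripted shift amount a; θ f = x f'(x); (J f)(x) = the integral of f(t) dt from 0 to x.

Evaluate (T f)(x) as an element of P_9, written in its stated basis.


θ f = 48x^8 + 18x^6 + 5x^4 - x^2
E_{-2} θ f = 48x^8 - 768x^7 + 5394x^6 - 21720x^5 + 54845x^4 - 88936x^3 + 90455x^2 - 52764x + 13516
J E_{-2} θ f = (16/3)x^9 - 96x^8 + (5394/7)x^7 - 3620x^6 + 10969x^5 - 22234x^4 + (90455/3)x^3 - 26382x^2 + 13516x

g(x) = (16/3)x^9 - 96x^8 + (5394/7)x^7 - 3620x^6 + 10969x^5 - 22234x^4 + (90455/3)x^3 - 26382x^2 + 13516x


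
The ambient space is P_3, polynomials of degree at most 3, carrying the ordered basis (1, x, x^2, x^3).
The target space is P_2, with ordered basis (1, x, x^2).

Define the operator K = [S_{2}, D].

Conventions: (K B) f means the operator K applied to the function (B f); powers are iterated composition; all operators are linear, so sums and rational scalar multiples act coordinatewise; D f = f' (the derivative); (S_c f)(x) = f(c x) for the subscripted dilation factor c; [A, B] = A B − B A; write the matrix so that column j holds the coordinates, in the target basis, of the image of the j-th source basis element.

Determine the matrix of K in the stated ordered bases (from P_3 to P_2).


image of 1: 0
image of x: -1
image of x^2: -4x
image of x^3: -12x^2
each image's coordinates form column j of the matrix

the matrix is [[0, -1, 0, 0]; [0, 0, -4, 0]; [0, 0, 0, -12]] (rows listed top to bottom)


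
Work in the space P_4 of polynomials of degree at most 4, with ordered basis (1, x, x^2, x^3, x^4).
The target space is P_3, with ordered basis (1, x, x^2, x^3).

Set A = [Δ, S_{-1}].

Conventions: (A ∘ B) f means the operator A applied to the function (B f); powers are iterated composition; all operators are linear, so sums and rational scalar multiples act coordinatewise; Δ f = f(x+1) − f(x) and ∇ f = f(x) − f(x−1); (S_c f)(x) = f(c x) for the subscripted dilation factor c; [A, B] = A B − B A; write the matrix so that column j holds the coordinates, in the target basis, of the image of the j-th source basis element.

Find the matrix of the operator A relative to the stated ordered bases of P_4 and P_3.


image of 1: 0
image of x: -2
image of x^2: 4x
image of x^3: -6x^2 - 2
image of x^4: 8x^3 + 8x
each image's coordinates form column j of the matrix

the matrix is [[0, -2, 0, -2, 0]; [0, 0, 4, 0, 8]; [0, 0, 0, -6, 0]; [0, 0, 0, 0, 8]] (rows listed top to bottom)


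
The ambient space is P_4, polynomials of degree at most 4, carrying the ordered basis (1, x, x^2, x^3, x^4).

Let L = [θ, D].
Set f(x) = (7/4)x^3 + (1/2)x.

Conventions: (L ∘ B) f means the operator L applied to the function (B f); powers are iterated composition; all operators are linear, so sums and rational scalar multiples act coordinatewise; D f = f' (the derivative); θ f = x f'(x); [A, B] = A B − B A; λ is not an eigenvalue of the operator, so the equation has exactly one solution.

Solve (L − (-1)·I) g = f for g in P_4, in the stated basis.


g(x) = (7/4)x^3 + (21/4)x^2 + 11x + 11

write g with unknown coordinates in the stated basis and equate coefficients in (L − (-1)·I) g = f
solving from the highest basis element down gives g = (7/4)x^3 + (21/4)x^2 + 11x + 11
check: L g = -(21/4)x^2 - (21/2)x - 11
so L g − (-1)·g = (7/4)x^3 + (1/2)x = f ✓


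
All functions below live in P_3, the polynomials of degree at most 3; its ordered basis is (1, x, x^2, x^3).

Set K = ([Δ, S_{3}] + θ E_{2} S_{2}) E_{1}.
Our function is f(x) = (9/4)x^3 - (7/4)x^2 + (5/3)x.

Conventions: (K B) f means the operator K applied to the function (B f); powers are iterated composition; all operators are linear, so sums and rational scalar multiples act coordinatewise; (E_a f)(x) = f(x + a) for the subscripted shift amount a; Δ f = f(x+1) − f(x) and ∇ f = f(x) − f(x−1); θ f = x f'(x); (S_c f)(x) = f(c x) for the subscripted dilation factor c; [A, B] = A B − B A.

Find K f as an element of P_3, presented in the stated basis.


the image equals g(x) = 54x^3 + (755/2)x^2 + (3167/6)x + 325/3

E_{1} f = (9/4)x^3 + 5x^2 + (59/12)x + 13/6
S_{3} E_{1} f = (243/4)x^3 + 45x^2 + (59/4)x + 13/6
Δ S_{3} E_{1} f = (729/4)x^2 + (1089/4)x + 241/2
Δ E_{1} f = (27/4)x^2 + (67/4)x + 73/6
S_{3} Δ E_{1} f = (243/4)x^2 + (201/4)x + 73/6
[Δ, S_{3}] E_{1} f = (243/2)x^2 + 222x + 325/3
S_{2} E_{1} f = 18x^3 + 20x^2 + (59/6)x + 13/6
E_{2} S_{2} E_{1} f = 18x^3 + 128x^2 + (1835/6)x + 1475/6
θ E_{2} S_{2} E_{1} f = 54x^3 + 256x^2 + (1835/6)x
([Δ, S_{3}] + θ E_{2} S_{2}) E_{1} f = 54x^3 + (755/2)x^2 + (3167/6)x + 325/3


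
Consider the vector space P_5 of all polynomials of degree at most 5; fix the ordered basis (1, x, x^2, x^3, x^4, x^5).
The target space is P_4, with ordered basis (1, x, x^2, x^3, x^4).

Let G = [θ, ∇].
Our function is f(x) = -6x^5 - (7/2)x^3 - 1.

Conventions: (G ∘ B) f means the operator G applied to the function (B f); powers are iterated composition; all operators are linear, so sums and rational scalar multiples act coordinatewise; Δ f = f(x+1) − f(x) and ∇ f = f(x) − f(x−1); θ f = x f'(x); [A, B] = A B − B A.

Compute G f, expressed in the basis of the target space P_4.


∇ f = -30x^4 + 60x^3 - (141/2)x^2 + (81/2)x - 19/2
θ ∇ f = -120x^4 + 180x^3 - 141x^2 + (81/2)x
θ f = -30x^5 - (21/2)x^3
∇ θ f = -150x^4 + 300x^3 - (663/2)x^2 + (363/2)x - 81/2
[θ, ∇] f = 30x^4 - 120x^3 + (381/2)x^2 - 141x + 81/2

g(x) = 30x^4 - 120x^3 + (381/2)x^2 - 141x + 81/2


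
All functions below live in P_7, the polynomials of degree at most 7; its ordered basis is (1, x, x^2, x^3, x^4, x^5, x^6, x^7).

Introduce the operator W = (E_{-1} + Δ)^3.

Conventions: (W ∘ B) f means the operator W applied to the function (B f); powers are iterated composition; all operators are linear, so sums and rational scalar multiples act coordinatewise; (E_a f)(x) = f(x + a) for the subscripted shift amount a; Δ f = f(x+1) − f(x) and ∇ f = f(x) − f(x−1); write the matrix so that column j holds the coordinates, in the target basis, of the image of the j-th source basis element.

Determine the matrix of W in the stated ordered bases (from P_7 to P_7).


the matrix is [[1, 0, 6, 0, 78, 0, 1086, 0]; [0, 1, 0, 18, 0, 390, 0, 7602]; [0, 0, 1, 0, 36, 0, 1170, 0]; [0, 0, 0, 1, 0, 60, 0, 2730]; [0, 0, 0, 0, 1, 0, 90, 0]; [0, 0, 0, 0, 0, 1, 0, 126]; [0, 0, 0, 0, 0, 0, 1, 0]; [0, 0, 0, 0, 0, 0, 0, 1]] (rows listed top to bottom)

image of 1: 1
image of x: x
image of x^2: x^2 + 6
image of x^3: x^3 + 18x
image of x^4: x^4 + 36x^2 + 78
image of x^5: x^5 + 60x^3 + 390x
image of x^6: x^6 + 90x^4 + 1170x^2 + 1086
image of x^7: x^7 + 126x^5 + 2730x^3 + 7602x
each image's coordinates form column j of the matrix
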